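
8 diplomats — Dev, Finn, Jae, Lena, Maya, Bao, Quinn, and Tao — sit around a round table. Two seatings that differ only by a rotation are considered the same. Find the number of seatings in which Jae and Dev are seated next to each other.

1440

Treat {Jae, Dev} as one unit (2 internal orders) and seat the resulting 7 units around the table: (6)! circular arrangements.
So 2 × (6)! = 2 × 720 = 1440.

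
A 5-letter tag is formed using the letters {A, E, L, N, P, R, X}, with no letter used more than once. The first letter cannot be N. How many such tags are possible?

2160

The first letter has 7−1 = 6 choices (anything except N).
The remaining 4 letters are filled from the other 6 symbols without repetition: 6 × 5 × 4 × 3 = 360.
Total: 6 × 360 = 2160.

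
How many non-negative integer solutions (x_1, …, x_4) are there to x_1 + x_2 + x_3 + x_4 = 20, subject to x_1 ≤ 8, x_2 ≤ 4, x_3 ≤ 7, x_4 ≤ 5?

35

Without the upper bounds there are C(23,3) = 1771 ways to split 20 among 4 variables.
Subtract solutions that violate a single cap (substitute x_i' = x_i − (cap_i+1)): x_1 ≥ 9 gives C(14,3) = 364; x_2 ≥ 5 gives C(18,3) = 816; x_3 ≥ 8 gives C(15,3) = 455; x_4 ≥ 6 gives C(17,3) = 680. Together 2315.
Add back pairs where two caps are both exceeded: 84 + 20 + 56 + 120 + 220 + 84 = 584.
Subtract triples: 0 + 1 + 0 + 4 = 5.
By inclusion–exclusion the count is 1771 − 2315 + 584 − 5 = 35.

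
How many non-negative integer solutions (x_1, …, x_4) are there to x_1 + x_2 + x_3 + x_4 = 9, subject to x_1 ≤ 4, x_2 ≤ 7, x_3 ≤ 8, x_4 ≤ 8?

179

By stars and bars, unrestricted non-negative solutions to x_1+…+x_4 = 9 number C(9+3,3) = 220.
Subtract solutions that violate a single cap (substitute x_i' = x_i − (cap_i+1)): x_1 ≥ 5 gives C(7,3) = 35; x_2 ≥ 8 gives C(4,3) = 4; x_3 ≥ 9 gives C(3,3) = 1; x_4 ≥ 9 gives C(3,3) = 1. Together 41.
No two caps can be exceeded simultaneously, so the pair terms are all 0.
By inclusion–exclusion the count is 220 − 41 + 0 = 179.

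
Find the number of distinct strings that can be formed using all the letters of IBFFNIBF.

1680

IBFFNIBF has 8 letters with B appearing twice, F appearing 3 times, and I appearing twice.
The number of distinct arrangements is 8!/(3!·2!·2!) = 40320/24 = 1680.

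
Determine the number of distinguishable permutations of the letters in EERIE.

EERIE has 5 letters with E appearing 3 times.
Dividing 5! = 120 by 3! = 6 for the repeated letters gives 20.

20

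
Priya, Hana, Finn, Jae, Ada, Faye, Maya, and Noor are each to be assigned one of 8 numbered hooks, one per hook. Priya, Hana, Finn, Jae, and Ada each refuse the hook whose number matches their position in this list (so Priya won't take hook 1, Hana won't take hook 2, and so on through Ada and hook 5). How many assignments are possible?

Let Aᵢ (for 1 ≤ i ≤ 5) be the placements that put person i in their forbidden hook. Any j of these fix j positions, leaving (8−j)! ways to fill the rest, and there are C(5,j) ways to pick which j.
By inclusion–exclusion, the number of valid placements is Σ_{j=0}^{5} (−1)^j C(5,j)·(8−j)!.
Computing: 40320 − 25200 + 7200 − 1200 + 120 − 6 = 21234.

21234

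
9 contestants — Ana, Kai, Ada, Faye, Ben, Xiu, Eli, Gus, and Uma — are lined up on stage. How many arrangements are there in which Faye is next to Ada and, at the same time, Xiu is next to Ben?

20160

Treat {Faye,Ada} as one block (2 orders) and {Xiu,Ben} as another (2 orders).
That leaves 7 units to arrange: 2 × 2 × 7! = 4 × 5040 = 20160.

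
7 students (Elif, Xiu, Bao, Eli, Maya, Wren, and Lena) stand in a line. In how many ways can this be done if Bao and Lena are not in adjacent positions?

There are 7! = 5040 arrangements in all. If Bao and Lena are adjacent, merging them into one block gives 2·(6)! = 1440 arrangements.
So 5040 − 1440 = 3600 arrangements keep them apart.

3600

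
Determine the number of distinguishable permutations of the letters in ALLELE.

60

Letter multiplicities in ALLELE: A×1, E×2, L×3.
So there are 6! / (3!·2!) = 60 distinguishable arrangements.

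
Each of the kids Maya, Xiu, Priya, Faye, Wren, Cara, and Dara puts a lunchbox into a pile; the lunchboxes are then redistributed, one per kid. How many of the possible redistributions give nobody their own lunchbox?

Count assignments avoiding every fixed point. For any j of the 7 kids fixed to their own lunchbox, the other 7−j can be arranged in (7−j)! ways.
By inclusion–exclusion this is Σ_{j=0}^{7} (−1)^j C(7,j)·(7−j)!.
Computing: 5040 − 5040 + 2520 − 840 + 210 − 42 + 7 − 1 = 1854.

1854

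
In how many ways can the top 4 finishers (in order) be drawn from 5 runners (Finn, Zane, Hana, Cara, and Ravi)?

This is an ordered selection of 4 from 5: P(5,4).
That gives 5 × 4 × 3 × 2 = 120.

120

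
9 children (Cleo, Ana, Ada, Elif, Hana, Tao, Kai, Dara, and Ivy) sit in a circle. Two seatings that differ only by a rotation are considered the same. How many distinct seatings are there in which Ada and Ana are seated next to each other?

10080

Treat {Ada, Ana} as one unit (2 internal orders) and seat the resulting 8 units around the table: (7)! circular arrangements.
So 2 × (7)! = 2 × 5040 = 10080.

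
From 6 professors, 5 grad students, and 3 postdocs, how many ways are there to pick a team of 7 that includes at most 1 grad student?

456

Split by how many grad students are chosen (0 through 1).
Sum: C(5,0)·C(9,7) + C(5,1)·C(9,6) = 36 + 420 = 456.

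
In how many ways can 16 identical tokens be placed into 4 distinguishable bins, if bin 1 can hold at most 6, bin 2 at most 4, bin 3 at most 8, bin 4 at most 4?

76

Ignoring the caps, the number of non-negative solutions to x_1+…+x_4 = 16 is C(19,3) = 969.
Subtract solutions that violate a single cap (substitute x_i' = x_i − (cap_i+1)): x_1 ≥ 7 gives C(12,3) = 220; x_2 ≥ 5 gives C(14,3) = 364; x_3 ≥ 9 gives C(10,3) = 120; x_4 ≥ 5 gives C(14,3) = 364. Together 1068.
Add back pairs where two caps are both exceeded: 35 + 1 + 35 + 10 + 84 + 10 = 175.
By inclusion–exclusion the count is 969 − 1068 + 175 = 76.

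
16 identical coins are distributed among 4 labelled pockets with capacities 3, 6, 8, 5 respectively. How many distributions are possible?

Ignoring the caps, the number of non-negative solutions to x_1+…+x_4 = 16 is C(19,3) = 969.
Subtract solutions that violate a single cap (substitute x_i' = x_i − (cap_i+1)): x_1 ≥ 4 gives C(15,3) = 455; x_2 ≥ 7 gives C(12,3) = 220; x_3 ≥ 9 gives C(10,3) = 120; x_4 ≥ 6 gives C(13,3) = 286. Together 1081.
Add back pairs where two caps are both exceeded: 56 + 20 + 84 + 1 + 20 + 4 = 185.
By inclusion–exclusion the count is 969 − 1081 + 185 = 73.

73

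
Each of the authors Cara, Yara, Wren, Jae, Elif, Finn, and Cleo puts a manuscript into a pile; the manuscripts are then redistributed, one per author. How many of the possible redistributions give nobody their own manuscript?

1854

Let Aᵢ be the assignments in which author i gets their own manuscript. We want the size of the complement of A₁∪…∪A_7.
By inclusion–exclusion this is Σ_{j=0}^{7} (−1)^j C(7,j)·(7−j)!.
Computing: 5040 − 5040 + 2520 − 840 + 210 − 42 + 7 − 1 = 1854.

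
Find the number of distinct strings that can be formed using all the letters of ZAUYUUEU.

Letter multiplicities in ZAUYUUEU: A×1, E×1, U×4, Y×1, Z×1.
Dividing 8! = 40320 by 4! = 24 for the repeated letters gives 1680.

1680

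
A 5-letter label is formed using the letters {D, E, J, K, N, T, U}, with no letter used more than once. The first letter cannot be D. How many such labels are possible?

2160

The first letter has 7−1 = 6 choices (anything except D).
The remaining 4 letters are filled from the other 6 symbols without repetition: 6 × 5 × 4 × 3 = 360.
Total: 6 × 360 = 2160.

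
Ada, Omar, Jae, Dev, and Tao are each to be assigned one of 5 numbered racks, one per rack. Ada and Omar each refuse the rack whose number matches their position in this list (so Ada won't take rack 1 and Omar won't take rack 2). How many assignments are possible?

Let Aᵢ (for i ∈ {1, 2}) be the placements that put person i in their forbidden rack. Any j of these fix j positions, leaving (5−j)! ways to fill the rest, and there are C(2,j) ways to pick which j.
By inclusion–exclusion, the number of valid placements is Σ_{j=0}^{2} (−1)^j C(2,j)·(5−j)!.
Computing: 120 − 48 + 6 = 78.

78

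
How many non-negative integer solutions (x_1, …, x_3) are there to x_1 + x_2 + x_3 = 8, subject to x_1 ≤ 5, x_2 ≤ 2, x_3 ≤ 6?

Without the upper bounds there are C(10,2) = 45 ways to split 8 among 3 variables.
Subtract solutions that violate a single cap (substitute x_i' = x_i − (cap_i+1)): x_1 ≥ 6 gives C(4,2) = 6; x_2 ≥ 3 gives C(7,2) = 21; x_3 ≥ 7 gives C(3,2) = 3. Together 30.
No two caps can be exceeded simultaneously, so the pair terms are all 0.
By inclusion–exclusion the count is 45 − 30 + 0 = 15.

15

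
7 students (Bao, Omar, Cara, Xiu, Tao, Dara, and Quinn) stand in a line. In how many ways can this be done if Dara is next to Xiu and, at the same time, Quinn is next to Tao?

480

Treat {Dara,Xiu} as one block (2 orders) and {Quinn,Tao} as another (2 orders).
That leaves 5 units to arrange: 2 × 2 × 5! = 4 × 120 = 480.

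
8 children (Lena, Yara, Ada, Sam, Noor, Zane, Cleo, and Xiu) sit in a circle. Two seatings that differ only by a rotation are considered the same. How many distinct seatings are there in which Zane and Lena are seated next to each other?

Glue Zane and Lena into a block (2 internal orders). Seating 7 units around a circle gives (6)! arrangements.
So 2 × (6)! = 2 × 720 = 1440.

1440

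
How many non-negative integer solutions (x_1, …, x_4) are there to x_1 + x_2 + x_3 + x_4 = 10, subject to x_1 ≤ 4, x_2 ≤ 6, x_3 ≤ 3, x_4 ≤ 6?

110

Ignoring the caps, the number of non-negative solutions to x_1+…+x_4 = 10 is C(13,3) = 286.
Subtract solutions that violate a single cap (substitute x_i' = x_i − (cap_i+1)): x_1 ≥ 5 gives C(8,3) = 56; x_2 ≥ 7 gives C(6,3) = 20; x_3 ≥ 4 gives C(9,3) = 84; x_4 ≥ 7 gives C(6,3) = 20. Together 180.
Add back pairs where two caps are both exceeded: 0 + 4 + 0 + 0 + 0 + 0 = 4.
By inclusion–exclusion the count is 286 − 180 + 4 = 110.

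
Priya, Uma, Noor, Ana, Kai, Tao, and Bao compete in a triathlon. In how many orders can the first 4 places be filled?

840

There are 7 choices for 1st place, 6 for 2nd, and so on down to 4 for position 4.
That gives 7 × 6 × 5 × 4 = 840.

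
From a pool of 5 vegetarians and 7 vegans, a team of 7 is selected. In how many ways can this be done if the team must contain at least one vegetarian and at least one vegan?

791

Unrestricted: C(12,7) = 792 ways to pick any 7 of the 12.
Subtract selections that omit an entire group: no vegetarians → C(7,7) = 1; no vegans → C(5,7) = 0.
Both groups omitted at once is impossible, so 792 − 1 = 791.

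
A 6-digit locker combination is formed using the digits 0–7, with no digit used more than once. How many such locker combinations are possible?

20160

This is a permutation of 6 out of 8: P(8,6) = 8!/2!.
That product is 8 × 7 × 6 × 5 × 4 × 3 = 20160.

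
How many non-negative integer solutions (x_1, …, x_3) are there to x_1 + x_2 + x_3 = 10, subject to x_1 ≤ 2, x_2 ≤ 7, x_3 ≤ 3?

By stars and bars, unrestricted non-negative solutions to x_1+…+x_3 = 10 number C(10+2,2) = 66.
Subtract solutions that violate a single cap (substitute x_i' = x_i − (cap_i+1)): x_1 ≥ 3 gives C(9,2) = 36; x_2 ≥ 8 gives C(4,2) = 6; x_3 ≥ 4 gives C(8,2) = 28. Together 70.
Add back pairs where two caps are both exceeded: 0 + 10 + 0 = 10.
By inclusion–exclusion the count is 66 − 70 + 10 = 6.

6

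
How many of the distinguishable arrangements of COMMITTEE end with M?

With the last slot taken by M, it remains to arrange the other 8 letters (COMITTEE).
Those 8 letters have E appearing twice and T appearing twice, giving (8)!/(2!·2!) = 10080.

10080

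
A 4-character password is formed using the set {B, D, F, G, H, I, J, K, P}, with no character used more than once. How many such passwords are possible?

Choose and order 4 of the 9 symbols: the first character has 9 options, the next 8, then 7, 6.
9 × 8 × 7 × 6 = 3024.

3024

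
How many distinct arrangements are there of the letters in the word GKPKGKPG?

560

GKPKGKPG has 8 letters with G appearing 3 times, K appearing 3 times, and P appearing twice.
The number of distinct arrangements is 8!/(3!·3!·2!) = 40320/72 = 560.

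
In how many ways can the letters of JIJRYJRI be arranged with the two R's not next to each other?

1260

Total arrangements of JIJRYJRI: 8!/(3!·2!·2!) = 1680.
If the two R's are adjacent, glue them into one block, leaving 7 items to arrange: (7)!/(3!·2!) = 420 ways.
Hence 1680 − 420 = 1260.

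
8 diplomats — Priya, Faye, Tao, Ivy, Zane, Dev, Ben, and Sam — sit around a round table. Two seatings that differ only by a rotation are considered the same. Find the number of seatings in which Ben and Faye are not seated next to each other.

Without the restriction there are (7)! = 5040 seatings.
Seatings with Ben beside Faye: treat them as a block with 2 internal orders, giving 2 × (6)! = 1440.
Subtracting, 5040 − 1440 = 3600.

3600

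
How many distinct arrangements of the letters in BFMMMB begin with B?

20

Fix B in the first position and arrange the remaining 5 letters.
Those 5 letters have M appearing 3 times, giving (5)!/(3!) = 20.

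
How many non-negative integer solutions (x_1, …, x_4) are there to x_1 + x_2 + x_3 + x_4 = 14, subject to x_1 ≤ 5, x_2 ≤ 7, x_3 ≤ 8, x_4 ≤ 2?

98

Without the upper bounds there are C(17,3) = 680 ways to split 14 among 4 variables.
Subtract solutions that violate a single cap (substitute x_i' = x_i − (cap_i+1)): x_1 ≥ 6 gives C(11,3) = 165; x_2 ≥ 8 gives C(9,3) = 84; x_3 ≥ 9 gives C(8,3) = 56; x_4 ≥ 3 gives C(14,3) = 364. Together 669.
Add back pairs where two caps are both exceeded: 1 + 0 + 56 + 0 + 20 + 10 = 87.
By inclusion–exclusion the count is 680 − 669 + 87 = 98.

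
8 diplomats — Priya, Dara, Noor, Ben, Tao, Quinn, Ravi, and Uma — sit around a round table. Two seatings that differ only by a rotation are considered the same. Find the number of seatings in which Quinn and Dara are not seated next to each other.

3600

Without the restriction there are (7)! = 5040 seatings.
Seatings with Quinn beside Dara: treat them as a block with 2 internal orders, giving 2 × (6)! = 1440.
Subtracting, 5040 − 1440 = 3600.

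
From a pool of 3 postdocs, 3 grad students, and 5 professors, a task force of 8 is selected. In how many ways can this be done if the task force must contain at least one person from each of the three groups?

163

Total 8-person selections from all 11: C(11,8) = 165.
Subtract selections that omit an entire group: no postdocs → C(8,8) = 1; no grad students → C(8,8) = 1; no professors → C(6,8) = 0.
Add back selections omitting two groups (i.e. drawn from a single group): C(3,8) + C(3,8) + C(5,8) = 0.
By inclusion–exclusion: 165 − 2 + 0 = 163.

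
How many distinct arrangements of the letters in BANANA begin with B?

With the first slot taken by B, it remains to arrange the other 5 letters (ANANA).
Those 5 letters have A appearing 3 times and N appearing twice, giving (5)!/(3!·2!) = 10.

10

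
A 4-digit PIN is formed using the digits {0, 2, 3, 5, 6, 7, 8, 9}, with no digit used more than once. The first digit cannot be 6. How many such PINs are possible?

1470

The first digit has 8−1 = 7 choices (anything except 6).
The remaining 3 digits are filled from the other 7 symbols without repetition: 7 × 6 × 5 = 210.
Total: 7 × 210 = 1470.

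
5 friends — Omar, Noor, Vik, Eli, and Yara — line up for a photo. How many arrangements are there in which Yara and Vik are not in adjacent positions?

72

Of the 5! = 120 arrangements, those with Yara and Vik adjacent number 2 × 4! = 48 (treat the pair as a block with 2 internal orders).
Complementary counting: 120 − 48 = 72.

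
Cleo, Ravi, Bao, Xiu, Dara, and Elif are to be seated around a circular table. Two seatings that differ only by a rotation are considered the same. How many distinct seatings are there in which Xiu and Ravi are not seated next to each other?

Without the restriction there are (5)! = 120 seatings.
Seatings with Xiu beside Ravi: treat them as a block with 2 internal orders, giving 2 × (4)! = 48.
Subtracting, 120 − 48 = 72.

72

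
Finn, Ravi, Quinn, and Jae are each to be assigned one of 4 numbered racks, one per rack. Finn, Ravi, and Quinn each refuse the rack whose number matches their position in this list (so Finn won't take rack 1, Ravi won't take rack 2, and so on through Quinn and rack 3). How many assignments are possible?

11

Let Aᵢ (for i ∈ {1, 2, 3}) be the placements that put person i in their forbidden rack. Any j of these fix j positions, leaving (4−j)! ways to fill the rest, and there are C(3,j) ways to pick which j.
By inclusion–exclusion, the number of valid placements is Σ_{j=0}^{3} (−1)^j C(3,j)·(4−j)!.
Computing: 24 − 18 + 6 − 1 = 11.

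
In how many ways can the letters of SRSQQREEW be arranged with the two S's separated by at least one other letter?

Total arrangements of SRSQQREEW: 9!/(2!·2!·2!·2!) = 22680.
If the two S's are adjacent, glue them into one block, leaving 8 items to arrange: (8)!/(2!·2!·2!) = 5040 ways.
Hence 22680 − 5040 = 17640.

17640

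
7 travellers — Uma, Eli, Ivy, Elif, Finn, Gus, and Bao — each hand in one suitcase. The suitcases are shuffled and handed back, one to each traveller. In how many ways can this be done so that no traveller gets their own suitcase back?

1854

Count assignments avoiding every fixed point. For any j of the 7 travellers fixed to their own suitcase, the other 7−j can be arranged in (7−j)! ways.
By inclusion–exclusion this is Σ_{j=0}^{7} (−1)^j C(7,j)·(7−j)!.
Computing: 5040 − 5040 + 2520 − 840 + 210 − 42 + 7 − 1 = 1854.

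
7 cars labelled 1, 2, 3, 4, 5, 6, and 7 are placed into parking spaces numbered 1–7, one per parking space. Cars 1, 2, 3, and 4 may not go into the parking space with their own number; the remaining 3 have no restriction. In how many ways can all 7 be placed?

Let Aᵢ (for 1 ≤ i ≤ 4) be the placements that put car i in its forbidden parking space. Any j of these fix j positions, leaving (7−j)! ways to fill the rest, and there are C(4,j) ways to pick which j.
By inclusion–exclusion, the number of valid placements is Σ_{j=0}^{4} (−1)^j C(4,j)·(7−j)!.
Computing: 5040 − 2880 + 720 − 96 + 6 = 2790.

2790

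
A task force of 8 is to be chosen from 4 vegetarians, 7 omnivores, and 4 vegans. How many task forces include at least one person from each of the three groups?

6104

Unrestricted: C(15,8) = 6435 ways to pick any 8 of the 15.
Subtract selections that omit an entire group: no vegetarians → C(11,8) = 165; no omnivores → C(8,8) = 1; no vegans → C(11,8) = 165.
Add back selections omitting two groups (i.e. drawn from a single group): C(4,8) + C(7,8) + C(4,8) = 0.
By inclusion–exclusion: 6435 − 331 + 0 = 6104.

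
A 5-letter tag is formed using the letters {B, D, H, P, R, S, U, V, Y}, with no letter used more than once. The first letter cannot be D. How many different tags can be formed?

13440

The first letter has 9−1 = 8 choices (anything except D).
The remaining 4 letters are filled from the other 8 symbols without repetition: 8 × 7 × 6 × 5 = 1680.
Total: 8 × 1680 = 13440.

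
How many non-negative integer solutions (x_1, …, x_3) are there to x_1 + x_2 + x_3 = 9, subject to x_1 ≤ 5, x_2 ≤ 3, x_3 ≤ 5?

14

Without the upper bounds there are C(11,2) = 55 ways to split 9 among 3 variables.
Subtract solutions that violate a single cap (substitute x_i' = x_i − (cap_i+1)): x_1 ≥ 6 gives C(5,2) = 10; x_2 ≥ 4 gives C(7,2) = 21; x_3 ≥ 6 gives C(5,2) = 10. Together 41.
No two caps can be exceeded simultaneously, so the pair terms are all 0.
By inclusion–exclusion the count is 55 − 41 + 0 = 14.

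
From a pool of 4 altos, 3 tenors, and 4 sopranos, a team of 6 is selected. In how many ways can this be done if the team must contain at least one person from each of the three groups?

420

Total 6-person selections from all 11: C(11,6) = 462.
Subtract selections that omit an entire group: no altos → C(7,6) = 7; no tenors → C(8,6) = 28; no sopranos → C(7,6) = 7.
Add back selections omitting two groups (i.e. drawn from a single group): C(4,6) + C(3,6) + C(4,6) = 0.
By inclusion–exclusion: 462 − 42 + 0 = 420.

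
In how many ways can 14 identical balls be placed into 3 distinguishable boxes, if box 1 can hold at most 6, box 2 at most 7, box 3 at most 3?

6

Without the upper bounds there are C(16,2) = 120 ways to split 14 among 3 boxes.
Subtract solutions that violate a single cap (substitute x_i' = x_i − (cap_i+1)): x_1 ≥ 7 gives C(9,2) = 36; x_2 ≥ 8 gives C(8,2) = 28; x_3 ≥ 4 gives C(12,2) = 66. Together 130.
Add back pairs where two caps are both exceeded: 0 + 10 + 6 = 16.
By inclusion–exclusion the count is 120 − 130 + 16 = 6.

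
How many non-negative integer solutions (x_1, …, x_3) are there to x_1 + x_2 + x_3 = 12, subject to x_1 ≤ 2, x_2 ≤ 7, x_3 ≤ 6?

9

Ignoring the caps, the number of non-negative solutions to x_1+…+x_3 = 12 is C(14,2) = 91.
Subtract solutions that violate a single cap (substitute x_i' = x_i − (cap_i+1)): x_1 ≥ 3 gives C(11,2) = 55; x_2 ≥ 8 gives C(6,2) = 15; x_3 ≥ 7 gives C(7,2) = 21. Together 91.
Add back pairs where two caps are both exceeded: 3 + 6 + 0 = 9.
By inclusion–exclusion the count is 91 − 91 + 9 = 9.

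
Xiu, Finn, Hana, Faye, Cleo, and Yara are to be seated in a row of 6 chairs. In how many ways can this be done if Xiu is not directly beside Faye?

There are 6! = 720 arrangements in all. If Xiu and Faye are adjacent, merging them into one block gives 2·(5)! = 240 arrangements.
Complementary counting: 720 − 240 = 480.

480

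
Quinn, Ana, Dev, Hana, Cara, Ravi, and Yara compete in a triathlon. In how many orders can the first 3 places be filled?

This is an ordered selection of 3 from 7: P(7,3).
That gives 7 × 6 × 5 = 210.

210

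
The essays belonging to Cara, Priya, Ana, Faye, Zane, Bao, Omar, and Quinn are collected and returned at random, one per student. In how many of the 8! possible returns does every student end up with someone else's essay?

14833

Count assignments avoiding every fixed point. For any j of the 8 students fixed to their own essay, the other 8−j can be arranged in (8−j)! ways.
By inclusion–exclusion this is Σ_{j=0}^{8} (−1)^j C(8,j)·(8−j)!.
Computing: 40320 − 40320 + 20160 − 6720 + 1680 − 336 + 56 − 8 + 1 = 14833.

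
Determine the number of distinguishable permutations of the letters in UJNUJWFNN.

Letter multiplicities in UJNUJWFNN: F×1, J×2, N×3, U×2, W×1.
Dividing 9! = 362880 by 3!·2!·2! = 24 for the repeated letters gives 15120.

15120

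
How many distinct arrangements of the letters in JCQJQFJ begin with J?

With the first slot taken by J, it remains to arrange the other 6 letters (CQJQFJ).
Those 6 letters have J appearing twice and Q appearing twice, giving (6)!/(2!·2!) = 180.

180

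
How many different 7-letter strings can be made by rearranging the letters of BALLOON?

1260

The 7 letters of BALLOON have repeats: L appearing twice and O appearing twice.
So there are 7! / (2!·2!) = 1260 distinguishable arrangements.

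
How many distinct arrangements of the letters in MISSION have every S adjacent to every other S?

360

Treat the 2 copies of S as a single block. The multiset to arrange is then {SS, I, I, M, N, O}, 6 items in all.
That gives (6)!/(2!) = 360 arrangements.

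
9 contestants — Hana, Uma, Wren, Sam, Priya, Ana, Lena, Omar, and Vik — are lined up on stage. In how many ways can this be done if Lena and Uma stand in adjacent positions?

Glue Lena and Uma into one block (2 internal orders), leaving 8 units to arrange in a row.
So the count is 2·(8)! = 80640.

80640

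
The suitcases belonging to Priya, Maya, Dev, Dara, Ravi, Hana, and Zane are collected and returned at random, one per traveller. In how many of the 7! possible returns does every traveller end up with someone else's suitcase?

This is the derangement count D_7: permutations of 7 items with no fixed point.
By inclusion–exclusion this is Σ_{j=0}^{7} (−1)^j C(7,j)·(7−j)!.
Computing: 5040 − 5040 + 2520 − 840 + 210 − 42 + 7 − 1 = 1854.

1854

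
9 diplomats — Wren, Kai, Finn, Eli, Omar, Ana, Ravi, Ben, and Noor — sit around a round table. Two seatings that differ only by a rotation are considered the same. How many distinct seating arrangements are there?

40320

Seat Wren anywhere (absorbing the rotational symmetry), then permute the other 8: (8)! = 40320.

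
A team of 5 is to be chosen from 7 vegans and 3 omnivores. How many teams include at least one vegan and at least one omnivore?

231

Unrestricted: C(10,5) = 252 ways to pick any 5 of the 10.
Subtract selections that omit an entire group: no vegans → C(3,5) = 0; no omnivores → C(7,5) = 21.
Both groups omitted at once is impossible, so 252 − 21 = 231.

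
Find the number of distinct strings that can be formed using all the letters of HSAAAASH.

The 8 letters of HSAAAASH have repeats: A appearing 4 times, H appearing twice, and S appearing twice.
So there are 8! / (4!·2!·2!) = 420 distinguishable arrangements.

420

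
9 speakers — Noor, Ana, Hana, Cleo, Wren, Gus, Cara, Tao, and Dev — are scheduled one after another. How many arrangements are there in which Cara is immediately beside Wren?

80640

Treat {Cara, Wren} as a single unit. There are 8 units to order, and the pair itself can be ordered 2 ways.
So the count is 2·(8)! = 80640.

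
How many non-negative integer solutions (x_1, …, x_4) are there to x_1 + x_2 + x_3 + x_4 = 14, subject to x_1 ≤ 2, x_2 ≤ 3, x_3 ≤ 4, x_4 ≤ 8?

19

Without the upper bounds there are C(17,3) = 680 ways to split 14 among 4 variables.
Subtract solutions that violate a single cap (substitute x_i' = x_i − (cap_i+1)): x_1 ≥ 3 gives C(14,3) = 364; x_2 ≥ 4 gives C(13,3) = 286; x_3 ≥ 5 gives C(12,3) = 220; x_4 ≥ 9 gives C(8,3) = 56. Together 926.
Add back pairs where two caps are both exceeded: 120 + 84 + 10 + 56 + 4 + 1 = 275.
Subtract triples: 10 + 0 + 0 + 0 = 10.
By inclusion–exclusion the count is 680 − 926 + 275 − 10 = 19.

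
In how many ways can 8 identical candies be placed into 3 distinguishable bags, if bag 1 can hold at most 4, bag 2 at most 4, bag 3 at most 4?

15

By stars and bars, unrestricted non-negative solutions to x_1+…+x_3 = 8 number C(8+2,2) = 45.
Subtract solutions that violate a single cap (substitute x_i' = x_i − (cap_i+1)): x_1 ≥ 5 gives C(5,2) = 10; x_2 ≥ 5 gives C(5,2) = 10; x_3 ≥ 5 gives C(5,2) = 10. Together 30.
No two caps can be exceeded simultaneously, so the pair terms are all 0.
By inclusion–exclusion the count is 45 − 30 + 0 = 15.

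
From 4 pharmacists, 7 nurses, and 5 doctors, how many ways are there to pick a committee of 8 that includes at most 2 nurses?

2025

Split by how many nurses are chosen (0 through 2).
Sum: C(7,0)·C(9,8) + C(7,1)·C(9,7) + C(7,2)·C(9,6) = 9 + 252 + 1764 = 2025.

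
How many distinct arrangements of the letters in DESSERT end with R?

Fix R in the last position and arrange the remaining 6 letters.
Those 6 letters have E appearing twice and S appearing twice, giving (6)!/(2!·2!) = 180.

180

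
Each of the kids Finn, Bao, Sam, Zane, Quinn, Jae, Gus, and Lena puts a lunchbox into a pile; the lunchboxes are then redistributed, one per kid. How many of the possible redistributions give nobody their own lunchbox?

Count assignments avoiding every fixed point. For any j of the 8 kids fixed to their own lunchbox, the other 8−j can be arranged in (8−j)! ways.
By inclusion–exclusion this is Σ_{j=0}^{8} (−1)^j C(8,j)·(8−j)!.
Computing: 40320 − 40320 + 20160 − 6720 + 1680 − 336 + 56 − 8 + 1 = 14833.

14833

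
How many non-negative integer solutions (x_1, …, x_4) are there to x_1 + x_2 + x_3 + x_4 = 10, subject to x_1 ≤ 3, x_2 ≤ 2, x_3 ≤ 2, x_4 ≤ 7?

26

By stars and bars, unrestricted non-negative solutions to x_1+…+x_4 = 10 number C(10+3,3) = 286.
Subtract solutions that violate a single cap (substitute x_i' = x_i − (cap_i+1)): x_1 ≥ 4 gives C(9,3) = 84; x_2 ≥ 3 gives C(10,3) = 120; x_3 ≥ 3 gives C(10,3) = 120; x_4 ≥ 8 gives C(5,3) = 10. Together 334.
Add back pairs where two caps are both exceeded: 20 + 20 + 0 + 35 + 0 + 0 = 75.
Subtract triples: 1 + 0 + 0 + 0 = 1.
By inclusion–exclusion the count is 286 − 334 + 75 − 1 = 26.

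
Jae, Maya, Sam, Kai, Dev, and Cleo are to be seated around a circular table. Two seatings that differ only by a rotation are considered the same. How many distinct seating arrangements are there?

120

Around a circle, 6 distinct people have 6!/6 = (5)! = 120 rotationally distinct seatings.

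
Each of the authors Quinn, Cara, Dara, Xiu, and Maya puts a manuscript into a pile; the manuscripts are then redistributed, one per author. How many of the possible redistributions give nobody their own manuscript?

44

This is the derangement count D_5: permutations of 5 items with no fixed point.
By inclusion–exclusion this is Σ_{j=0}^{5} (−1)^j C(5,j)·(5−j)!.
Computing: 120 − 120 + 60 − 20 + 5 − 1 = 44.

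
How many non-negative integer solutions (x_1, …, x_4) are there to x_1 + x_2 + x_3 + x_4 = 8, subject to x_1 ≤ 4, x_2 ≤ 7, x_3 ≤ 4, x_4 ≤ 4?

104

Without the upper bounds there are C(11,3) = 165 ways to split 8 among 4 variables.
Subtract solutions that violate a single cap (substitute x_i' = x_i − (cap_i+1)): x_1 ≥ 5 gives C(6,3) = 20; x_2 ≥ 8 gives C(3,3) = 1; x_3 ≥ 5 gives C(6,3) = 20; x_4 ≥ 5 gives C(6,3) = 20. Together 61.
No two caps can be exceeded simultaneously, so the pair terms are all 0.
By inclusion–exclusion the count is 165 − 61 + 0 = 104.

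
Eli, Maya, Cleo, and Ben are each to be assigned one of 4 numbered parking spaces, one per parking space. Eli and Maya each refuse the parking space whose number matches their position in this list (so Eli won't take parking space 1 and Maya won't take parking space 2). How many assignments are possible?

Let Aᵢ (for i ∈ {1, 2}) be the placements that put person i in their forbidden parking space. Any j of these fix j positions, leaving (4−j)! ways to fill the rest, and there are C(2,j) ways to pick which j.
By inclusion–exclusion, the number of valid placements is Σ_{j=0}^{2} (−1)^j C(2,j)·(4−j)!.
Computing: 24 − 12 + 2 = 14.

14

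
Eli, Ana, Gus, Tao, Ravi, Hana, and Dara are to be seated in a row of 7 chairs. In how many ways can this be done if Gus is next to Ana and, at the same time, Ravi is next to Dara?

Treat {Gus,Ana} as one block (2 orders) and {Ravi,Dara} as another (2 orders).
That leaves 5 units to arrange: 2 × 2 × 5! = 4 × 120 = 480.

480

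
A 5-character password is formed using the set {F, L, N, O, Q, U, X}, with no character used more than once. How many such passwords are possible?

This is a permutation of 5 out of 7: P(7,5) = 7!/2!.
That product is 7 × 6 × 5 × 4 × 3 = 2520.

2520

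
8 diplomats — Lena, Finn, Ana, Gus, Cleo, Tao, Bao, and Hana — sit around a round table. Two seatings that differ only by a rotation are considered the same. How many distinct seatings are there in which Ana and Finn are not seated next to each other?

3600

All circular seatings of 8 people number (7)! = 5040.
Those with Ana next to Finn: fuse the pair into one unit and seat 7 units around a circle — 2·(6)! = 1440.
Subtracting, 5040 − 1440 = 3600.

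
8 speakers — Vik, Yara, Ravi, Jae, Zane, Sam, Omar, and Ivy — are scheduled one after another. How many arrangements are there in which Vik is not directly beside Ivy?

30240

Of the 8! = 40320 arrangements, those with Vik and Ivy adjacent number 2 × 7! = 10080 (treat the pair as a block with 2 internal orders).
Complementary counting: 40320 − 10080 = 30240.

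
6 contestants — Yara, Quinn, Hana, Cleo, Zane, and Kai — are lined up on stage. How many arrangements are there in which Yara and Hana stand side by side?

Place the 4 others and the Yara-Hana pair as 5 objects in a line; the pair has 2 internal arrangements.
So the count is 2·(5)! = 240.

240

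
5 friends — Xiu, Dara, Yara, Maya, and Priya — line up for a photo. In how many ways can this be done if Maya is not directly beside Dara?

Of the 5! = 120 arrangements, those with Maya and Dara adjacent number 2 × 4! = 48 (treat the pair as a block with 2 internal orders).
So 120 − 48 = 72 arrangements keep them apart.

72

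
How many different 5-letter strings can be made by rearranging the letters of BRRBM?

BRRBM has 5 letters with B appearing twice and R appearing twice.
So there are 5! / (2!·2!) = 30 distinguishable arrangements.

30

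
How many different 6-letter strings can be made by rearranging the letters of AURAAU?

60

Letter multiplicities in AURAAU: A×3, R×1, U×2.
The number of distinct arrangements is 6!/(3!·2!) = 720/12 = 60.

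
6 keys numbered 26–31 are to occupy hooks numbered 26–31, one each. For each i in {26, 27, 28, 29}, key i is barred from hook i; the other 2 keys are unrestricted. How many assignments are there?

362

Let Aᵢ (for 26 ≤ i ≤ 29) be the placements that put key i in its forbidden hook. Any j of these fix j positions, leaving (6−j)! ways to fill the rest, and there are C(4,j) ways to pick which j.
By inclusion–exclusion, the number of valid placements is Σ_{j=0}^{4} (−1)^j C(4,j)·(6−j)!.
Computing: 720 − 480 + 144 − 24 + 2 = 362.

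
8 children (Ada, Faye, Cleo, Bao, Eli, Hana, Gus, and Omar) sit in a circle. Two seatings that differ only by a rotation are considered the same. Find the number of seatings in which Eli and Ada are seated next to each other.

1440

Treat {Eli, Ada} as one unit (2 internal orders) and seat the resulting 7 units around the table: (6)! circular arrangements.
So 2 × (6)! = 2 × 720 = 1440.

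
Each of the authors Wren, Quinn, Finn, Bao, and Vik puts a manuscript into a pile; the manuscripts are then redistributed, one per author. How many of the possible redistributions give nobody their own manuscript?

44

Let Aᵢ be the assignments in which author i gets their own manuscript. We want the size of the complement of A₁∪…∪A_5.
By inclusion–exclusion this is Σ_{j=0}^{5} (−1)^j C(5,j)·(5−j)!.
Computing: 120 − 120 + 60 − 20 + 5 − 1 = 44.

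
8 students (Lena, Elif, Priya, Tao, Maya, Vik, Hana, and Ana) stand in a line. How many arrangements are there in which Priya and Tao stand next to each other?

Glue Priya and Tao into one block (2 internal orders), leaving 7 units to arrange in a row.
So the count is 2·(7)! = 10080.

10080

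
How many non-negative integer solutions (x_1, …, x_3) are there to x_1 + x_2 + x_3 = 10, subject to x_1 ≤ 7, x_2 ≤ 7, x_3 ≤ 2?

Without the upper bounds there are C(12,2) = 66 ways to split 10 among 3 variables.
Subtract solutions that violate a single cap (substitute x_i' = x_i − (cap_i+1)): x_1 ≥ 8 gives C(4,2) = 6; x_2 ≥ 8 gives C(4,2) = 6; x_3 ≥ 3 gives C(9,2) = 36. Together 48.
No two caps can be exceeded simultaneously, so the pair terms are all 0.
By inclusion–exclusion the count is 66 − 48 + 0 = 18.

18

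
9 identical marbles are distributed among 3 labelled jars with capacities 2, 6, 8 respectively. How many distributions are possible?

20

Without the upper bounds there are C(11,2) = 55 ways to split 9 among 3 jars.
Subtract solutions that violate a single cap (substitute x_i' = x_i − (cap_i+1)): x_1 ≥ 3 gives C(8,2) = 28; x_2 ≥ 7 gives C(4,2) = 6; x_3 ≥ 9 gives C(2,2) = 1. Together 35.
No two caps can be exceeded simultaneously, so the pair terms are all 0.
By inclusion–exclusion the count is 55 − 35 + 0 = 20.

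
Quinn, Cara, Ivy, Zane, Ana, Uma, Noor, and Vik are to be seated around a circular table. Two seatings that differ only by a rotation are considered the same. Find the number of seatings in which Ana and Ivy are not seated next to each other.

All circular seatings of 8 people number (7)! = 5040.
Those with Ana next to Ivy: fuse the pair into one unit and seat 7 units around a circle — 2·(6)! = 1440.
Subtracting, 5040 − 1440 = 3600.

3600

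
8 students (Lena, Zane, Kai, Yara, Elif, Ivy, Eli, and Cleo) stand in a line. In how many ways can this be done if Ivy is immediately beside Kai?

10080

Treat {Ivy, Kai} as a single unit. There are 7 units to order, and the pair itself can be ordered 2 ways.
So the count is 2·(7)! = 10080.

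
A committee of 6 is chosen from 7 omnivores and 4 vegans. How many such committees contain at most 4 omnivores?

371

Split by how many omnivores are chosen (0 through 4).
Sum: C(7,0)·C(4,6) + C(7,1)·C(4,5) + C(7,2)·C(4,4) + C(7,3)·C(4,3) + C(7,4)·C(4,2) = 0 + 0 + 21 + 140 + 210 = 371.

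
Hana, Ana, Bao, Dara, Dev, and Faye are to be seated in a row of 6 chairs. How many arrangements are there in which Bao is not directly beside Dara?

There are 6! = 720 arrangements in all. If Bao and Dara are adjacent, merging them into one block gives 2·(5)! = 240 arrangements.
Complementary counting: 720 − 240 = 480.

480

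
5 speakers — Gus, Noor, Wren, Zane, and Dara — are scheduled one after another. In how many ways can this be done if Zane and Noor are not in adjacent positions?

72

Of the 5! = 120 arrangements, those with Zane and Noor adjacent number 2 × 4! = 48 (treat the pair as a block with 2 internal orders).
Complementary counting: 120 − 48 = 72.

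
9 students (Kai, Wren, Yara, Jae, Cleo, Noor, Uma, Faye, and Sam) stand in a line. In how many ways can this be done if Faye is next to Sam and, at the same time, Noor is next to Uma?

20160

Treat {Faye,Sam} as one block (2 orders) and {Noor,Uma} as another (2 orders).
That leaves 7 units to arrange: 2 × 2 × 7! = 4 × 5040 = 20160.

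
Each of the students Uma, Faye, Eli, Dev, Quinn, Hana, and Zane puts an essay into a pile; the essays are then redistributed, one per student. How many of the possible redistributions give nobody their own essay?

1854

Count assignments avoiding every fixed point. For any j of the 7 students fixed to their own essay, the other 7−j can be arranged in (7−j)! ways.
By inclusion–exclusion this is Σ_{j=0}^{7} (−1)^j C(7,j)·(7−j)!.
Computing: 5040 − 5040 + 2520 − 840 + 210 − 42 + 7 − 1 = 1854.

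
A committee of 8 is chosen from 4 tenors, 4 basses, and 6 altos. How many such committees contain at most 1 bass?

525

Split by how many basses are chosen (0 through 1).
Sum: C(4,0)·C(10,8) + C(4,1)·C(10,7) = 45 + 480 = 525.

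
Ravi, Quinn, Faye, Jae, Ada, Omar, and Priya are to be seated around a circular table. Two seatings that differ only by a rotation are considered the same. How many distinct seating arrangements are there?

Around a circle, 7 distinct people have 7!/7 = (6)! = 720 rotationally distinct seatings.

720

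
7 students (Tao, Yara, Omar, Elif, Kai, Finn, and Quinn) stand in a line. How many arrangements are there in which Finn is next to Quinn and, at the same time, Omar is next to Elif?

Treat {Finn,Quinn} as one block (2 orders) and {Omar,Elif} as another (2 orders).
That leaves 5 units to arrange: 2 × 2 × 5! = 4 × 120 = 480.

480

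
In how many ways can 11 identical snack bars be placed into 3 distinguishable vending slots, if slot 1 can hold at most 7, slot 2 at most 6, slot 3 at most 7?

43

By stars and bars, unrestricted non-negative solutions to x_1+…+x_3 = 11 number C(11+2,2) = 78.
Subtract solutions that violate a single cap (substitute x_i' = x_i − (cap_i+1)): x_1 ≥ 8 gives C(5,2) = 10; x_2 ≥ 7 gives C(6,2) = 15; x_3 ≥ 8 gives C(5,2) = 10. Together 35.
No two caps can be exceeded simultaneously, so the pair terms are all 0.
By inclusion–exclusion the count is 78 − 35 + 0 = 43.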